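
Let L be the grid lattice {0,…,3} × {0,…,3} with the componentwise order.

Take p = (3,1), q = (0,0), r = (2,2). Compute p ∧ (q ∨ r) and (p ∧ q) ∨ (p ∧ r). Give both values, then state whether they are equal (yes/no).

(2,1); (2,1); yes

q ∨ r = (2,2), so p ∧ (q ∨ r) = (3,1) ∧ (2,2) = (2,1).
p ∧ q = (0,0) and p ∧ r = (2,1), so (p ∧ q) ∨ (p ∧ r) = (0,0) ∨ (2,1) = (2,1).
Equal: yes.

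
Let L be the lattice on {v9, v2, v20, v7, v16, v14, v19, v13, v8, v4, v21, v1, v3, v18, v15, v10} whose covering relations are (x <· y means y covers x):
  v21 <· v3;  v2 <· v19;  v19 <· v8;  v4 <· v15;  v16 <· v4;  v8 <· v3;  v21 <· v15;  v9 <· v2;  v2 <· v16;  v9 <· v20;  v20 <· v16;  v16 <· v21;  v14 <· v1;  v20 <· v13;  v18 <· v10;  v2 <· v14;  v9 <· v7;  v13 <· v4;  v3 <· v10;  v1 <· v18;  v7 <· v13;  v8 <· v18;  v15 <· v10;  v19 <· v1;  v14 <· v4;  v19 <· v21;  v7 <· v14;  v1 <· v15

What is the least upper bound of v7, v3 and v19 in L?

v10

Common upper bounds of {v7, v3, v19}: v10.
The least among these is v10.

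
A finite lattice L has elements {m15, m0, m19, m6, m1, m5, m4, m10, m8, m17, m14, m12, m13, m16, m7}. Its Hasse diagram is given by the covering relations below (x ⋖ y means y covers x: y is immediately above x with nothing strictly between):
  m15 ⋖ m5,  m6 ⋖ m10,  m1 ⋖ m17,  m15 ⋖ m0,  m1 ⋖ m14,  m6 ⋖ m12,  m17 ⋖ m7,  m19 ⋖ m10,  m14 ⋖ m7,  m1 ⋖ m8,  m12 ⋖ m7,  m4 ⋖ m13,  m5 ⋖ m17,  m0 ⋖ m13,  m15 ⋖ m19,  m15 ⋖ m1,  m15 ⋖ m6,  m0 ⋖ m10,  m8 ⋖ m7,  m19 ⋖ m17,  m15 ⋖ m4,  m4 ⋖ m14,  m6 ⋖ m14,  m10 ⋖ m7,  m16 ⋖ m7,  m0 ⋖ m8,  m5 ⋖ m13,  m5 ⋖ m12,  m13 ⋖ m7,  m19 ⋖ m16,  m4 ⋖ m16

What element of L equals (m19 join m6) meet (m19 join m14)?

m19 ∨ m6 = m10
m19 ∨ m14 = m7
m10 ∧ m7 = m10

m10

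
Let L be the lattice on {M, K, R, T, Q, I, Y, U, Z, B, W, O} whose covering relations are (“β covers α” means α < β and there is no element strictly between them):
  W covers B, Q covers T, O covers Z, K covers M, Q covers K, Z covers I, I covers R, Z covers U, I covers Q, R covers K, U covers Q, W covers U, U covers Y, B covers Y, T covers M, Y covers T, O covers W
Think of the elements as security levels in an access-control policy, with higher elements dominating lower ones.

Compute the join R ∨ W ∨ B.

O

Common upper bounds of {R, W, B}: O.
The least among these is O.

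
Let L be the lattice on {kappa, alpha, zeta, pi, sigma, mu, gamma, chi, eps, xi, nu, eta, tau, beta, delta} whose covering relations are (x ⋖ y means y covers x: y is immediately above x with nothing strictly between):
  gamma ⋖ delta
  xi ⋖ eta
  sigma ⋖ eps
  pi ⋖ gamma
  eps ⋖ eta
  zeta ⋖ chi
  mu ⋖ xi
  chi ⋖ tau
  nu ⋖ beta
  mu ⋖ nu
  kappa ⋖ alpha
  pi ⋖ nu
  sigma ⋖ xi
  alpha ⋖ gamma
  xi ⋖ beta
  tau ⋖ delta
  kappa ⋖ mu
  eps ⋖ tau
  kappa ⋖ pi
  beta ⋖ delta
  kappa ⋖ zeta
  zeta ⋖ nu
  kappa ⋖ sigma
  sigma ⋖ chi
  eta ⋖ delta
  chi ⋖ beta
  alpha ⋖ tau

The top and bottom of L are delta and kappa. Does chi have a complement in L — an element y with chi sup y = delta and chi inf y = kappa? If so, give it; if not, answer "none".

gamma

Need y with chi ∨ y = delta and chi ∧ y = kappa.
Checking each element gives: gamma.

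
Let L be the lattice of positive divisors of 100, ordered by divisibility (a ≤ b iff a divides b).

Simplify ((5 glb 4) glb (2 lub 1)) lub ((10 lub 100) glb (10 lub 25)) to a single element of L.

50

5 ∧ 4 = 1
2 ∨ 1 = 2
1 ∧ 2 = 1
10 ∨ 100 = 100
10 ∨ 25 = 50
100 ∧ 50 = 50
1 ∨ 50 = 50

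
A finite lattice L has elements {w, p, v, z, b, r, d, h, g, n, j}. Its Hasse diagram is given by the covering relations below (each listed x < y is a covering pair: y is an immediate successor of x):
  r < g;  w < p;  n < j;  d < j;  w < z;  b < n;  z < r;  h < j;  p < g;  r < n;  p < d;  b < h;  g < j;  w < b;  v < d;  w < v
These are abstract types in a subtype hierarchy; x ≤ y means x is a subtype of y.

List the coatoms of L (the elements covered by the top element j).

The coatoms are exactly the elements covered by j: d, g, h, n.

d, g, h, n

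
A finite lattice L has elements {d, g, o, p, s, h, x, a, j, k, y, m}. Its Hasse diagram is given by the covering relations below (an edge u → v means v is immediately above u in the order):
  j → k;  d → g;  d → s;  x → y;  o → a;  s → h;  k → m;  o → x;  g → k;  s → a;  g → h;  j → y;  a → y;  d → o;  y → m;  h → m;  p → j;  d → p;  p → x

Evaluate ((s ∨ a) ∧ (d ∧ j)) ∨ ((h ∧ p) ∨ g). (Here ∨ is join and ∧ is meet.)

s ∨ a = a
d ∧ j = d
a ∧ d = d
h ∧ p = d
d ∨ g = g
d ∨ g = g

g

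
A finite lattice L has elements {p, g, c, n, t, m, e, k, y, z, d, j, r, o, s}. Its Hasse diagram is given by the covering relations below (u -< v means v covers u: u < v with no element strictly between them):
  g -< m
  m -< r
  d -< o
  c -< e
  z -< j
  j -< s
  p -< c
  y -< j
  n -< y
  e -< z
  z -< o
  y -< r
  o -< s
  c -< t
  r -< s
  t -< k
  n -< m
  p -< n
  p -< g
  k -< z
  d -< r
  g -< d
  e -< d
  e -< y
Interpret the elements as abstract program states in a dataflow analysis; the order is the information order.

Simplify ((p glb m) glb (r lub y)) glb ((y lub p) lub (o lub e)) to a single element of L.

p ∧ m = p
r ∨ y = r
p ∧ r = p
y ∨ p = y
o ∨ e = o
y ∨ o = s
p ∧ s = p

p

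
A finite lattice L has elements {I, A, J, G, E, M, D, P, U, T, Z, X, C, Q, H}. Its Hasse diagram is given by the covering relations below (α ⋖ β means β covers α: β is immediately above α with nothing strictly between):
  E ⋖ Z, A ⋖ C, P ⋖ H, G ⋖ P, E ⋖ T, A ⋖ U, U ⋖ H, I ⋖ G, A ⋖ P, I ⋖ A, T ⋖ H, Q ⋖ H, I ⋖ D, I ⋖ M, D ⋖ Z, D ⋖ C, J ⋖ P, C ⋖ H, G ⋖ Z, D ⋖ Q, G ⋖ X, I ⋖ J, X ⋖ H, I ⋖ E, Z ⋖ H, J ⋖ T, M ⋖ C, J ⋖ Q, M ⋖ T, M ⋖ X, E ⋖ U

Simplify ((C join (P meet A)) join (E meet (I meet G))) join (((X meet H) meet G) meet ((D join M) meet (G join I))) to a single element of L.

C

P ∧ A = A
C ∨ A = C
I ∧ G = I
E ∧ I = I
C ∨ I = C
X ∧ H = X
X ∧ G = G
D ∨ M = C
G ∨ I = G
C ∧ G = I
G ∧ I = I
C ∨ I = C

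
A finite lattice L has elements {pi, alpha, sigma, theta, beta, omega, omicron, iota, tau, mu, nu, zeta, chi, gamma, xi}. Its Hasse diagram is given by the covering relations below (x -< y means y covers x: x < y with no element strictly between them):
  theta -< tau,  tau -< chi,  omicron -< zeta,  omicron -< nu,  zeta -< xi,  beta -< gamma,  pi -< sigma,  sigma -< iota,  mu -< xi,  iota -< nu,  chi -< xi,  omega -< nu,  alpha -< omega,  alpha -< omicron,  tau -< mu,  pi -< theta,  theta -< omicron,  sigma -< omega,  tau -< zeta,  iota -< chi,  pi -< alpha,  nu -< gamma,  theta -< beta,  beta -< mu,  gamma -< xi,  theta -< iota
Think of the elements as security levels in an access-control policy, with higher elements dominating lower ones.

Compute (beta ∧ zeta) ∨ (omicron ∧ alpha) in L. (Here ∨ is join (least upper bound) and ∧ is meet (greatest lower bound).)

beta ∧ zeta = theta
omicron ∧ alpha = alpha
theta ∨ alpha = omicron

omicron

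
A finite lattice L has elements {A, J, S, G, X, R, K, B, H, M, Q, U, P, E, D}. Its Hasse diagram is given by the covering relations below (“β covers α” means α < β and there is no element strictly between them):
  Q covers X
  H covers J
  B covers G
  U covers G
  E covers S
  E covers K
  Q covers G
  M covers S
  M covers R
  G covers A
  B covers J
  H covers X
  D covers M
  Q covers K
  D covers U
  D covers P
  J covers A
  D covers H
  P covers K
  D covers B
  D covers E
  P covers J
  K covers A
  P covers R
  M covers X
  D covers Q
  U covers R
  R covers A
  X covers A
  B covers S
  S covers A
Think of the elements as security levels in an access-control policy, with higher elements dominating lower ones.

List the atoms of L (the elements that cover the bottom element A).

The atoms are exactly the elements that cover A: G, J, K, R, S, X.

G, J, K, R, S, X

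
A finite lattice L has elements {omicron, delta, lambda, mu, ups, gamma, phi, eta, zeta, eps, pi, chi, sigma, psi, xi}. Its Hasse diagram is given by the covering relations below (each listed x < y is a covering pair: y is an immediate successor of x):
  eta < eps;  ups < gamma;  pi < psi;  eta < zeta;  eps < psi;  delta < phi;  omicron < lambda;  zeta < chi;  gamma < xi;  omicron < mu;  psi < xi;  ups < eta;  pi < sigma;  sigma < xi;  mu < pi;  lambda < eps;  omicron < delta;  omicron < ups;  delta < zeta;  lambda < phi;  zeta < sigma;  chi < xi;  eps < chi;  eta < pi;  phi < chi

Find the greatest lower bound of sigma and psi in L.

pi

Common lower bounds of {sigma, psi}: eta, mu, omicron, pi, ups.
The greatest among these is pi.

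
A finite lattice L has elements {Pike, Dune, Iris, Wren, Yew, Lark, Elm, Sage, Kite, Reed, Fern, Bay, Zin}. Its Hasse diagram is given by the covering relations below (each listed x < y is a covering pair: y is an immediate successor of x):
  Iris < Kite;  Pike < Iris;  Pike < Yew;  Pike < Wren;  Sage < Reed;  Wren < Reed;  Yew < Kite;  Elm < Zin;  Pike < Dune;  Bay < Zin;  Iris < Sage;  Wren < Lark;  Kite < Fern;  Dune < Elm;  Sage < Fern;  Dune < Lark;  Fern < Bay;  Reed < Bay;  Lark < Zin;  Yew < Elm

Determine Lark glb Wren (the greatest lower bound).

Common lower bounds of {Lark, Wren}: Pike, Wren.
The greatest among these is Wren.

Wren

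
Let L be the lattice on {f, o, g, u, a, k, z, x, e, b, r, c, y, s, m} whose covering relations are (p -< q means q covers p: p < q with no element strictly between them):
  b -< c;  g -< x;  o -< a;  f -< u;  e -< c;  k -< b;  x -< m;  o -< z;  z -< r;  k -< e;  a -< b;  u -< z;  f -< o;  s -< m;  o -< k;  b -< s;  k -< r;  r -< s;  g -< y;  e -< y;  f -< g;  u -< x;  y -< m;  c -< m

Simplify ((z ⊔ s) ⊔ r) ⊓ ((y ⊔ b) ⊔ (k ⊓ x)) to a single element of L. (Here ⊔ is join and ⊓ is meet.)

z ∨ s = s
s ∨ r = s
y ∨ b = m
k ∧ x = f
m ∨ f = m
s ∧ m = s

s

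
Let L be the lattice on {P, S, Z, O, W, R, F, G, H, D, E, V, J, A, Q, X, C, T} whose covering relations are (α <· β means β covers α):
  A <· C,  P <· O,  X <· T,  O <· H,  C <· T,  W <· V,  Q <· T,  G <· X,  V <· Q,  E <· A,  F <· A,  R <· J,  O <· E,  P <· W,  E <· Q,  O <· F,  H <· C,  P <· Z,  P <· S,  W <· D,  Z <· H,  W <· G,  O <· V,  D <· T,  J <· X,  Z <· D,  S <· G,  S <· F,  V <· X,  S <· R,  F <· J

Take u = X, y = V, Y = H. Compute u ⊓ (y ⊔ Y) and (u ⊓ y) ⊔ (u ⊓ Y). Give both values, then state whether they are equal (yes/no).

y ⊔ Y = T, so u ⊓ (y ⊔ Y) = X ⊓ T = X.
u ⊓ y = V and u ⊓ Y = O, so (u ⊓ y) ⊔ (u ⊓ Y) = V ⊔ O = V.
Equal: no.

X; V; no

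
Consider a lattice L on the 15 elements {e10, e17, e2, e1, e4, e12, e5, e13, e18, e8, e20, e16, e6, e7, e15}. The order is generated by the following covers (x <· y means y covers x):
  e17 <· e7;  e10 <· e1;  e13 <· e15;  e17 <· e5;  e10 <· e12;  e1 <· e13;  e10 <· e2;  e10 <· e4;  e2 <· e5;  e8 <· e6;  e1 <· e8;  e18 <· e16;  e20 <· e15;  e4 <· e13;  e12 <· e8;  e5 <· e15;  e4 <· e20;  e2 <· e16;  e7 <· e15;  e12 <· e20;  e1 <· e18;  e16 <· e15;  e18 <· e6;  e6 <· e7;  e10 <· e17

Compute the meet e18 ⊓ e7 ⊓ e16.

e18

Common lower bounds of {e18, e7, e16}: e1, e10, e18.
The greatest among these is e18.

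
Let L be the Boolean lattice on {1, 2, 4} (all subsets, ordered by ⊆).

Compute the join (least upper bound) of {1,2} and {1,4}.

Under ⊆, join is union: {1,2} ∪ {1,4} = {1,2,4}.

{1,2,4}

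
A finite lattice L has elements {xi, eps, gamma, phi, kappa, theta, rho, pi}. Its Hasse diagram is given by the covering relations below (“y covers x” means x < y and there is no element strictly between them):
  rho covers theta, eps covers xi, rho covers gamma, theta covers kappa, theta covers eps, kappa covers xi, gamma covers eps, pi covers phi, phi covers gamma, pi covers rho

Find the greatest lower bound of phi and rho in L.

gamma

Common lower bounds of {phi, rho}: eps, gamma, xi.
The greatest among these is gamma.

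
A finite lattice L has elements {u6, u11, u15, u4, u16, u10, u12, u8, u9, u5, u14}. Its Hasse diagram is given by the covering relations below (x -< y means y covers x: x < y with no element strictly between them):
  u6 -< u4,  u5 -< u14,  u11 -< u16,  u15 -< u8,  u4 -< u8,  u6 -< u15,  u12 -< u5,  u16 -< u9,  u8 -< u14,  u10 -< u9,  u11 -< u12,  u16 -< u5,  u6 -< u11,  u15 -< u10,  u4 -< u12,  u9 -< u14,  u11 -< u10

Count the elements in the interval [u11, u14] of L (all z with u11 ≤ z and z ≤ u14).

The interval [u11, u14] = {u10, u11, u12, u14, u16, u5, u9}, which has 7 elements.

7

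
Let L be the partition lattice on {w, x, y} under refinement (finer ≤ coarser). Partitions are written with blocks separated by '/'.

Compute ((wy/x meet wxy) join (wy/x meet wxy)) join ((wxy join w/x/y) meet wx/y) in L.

wy/x ∧ wxy = wy/x
wy/x ∧ wxy = wy/x
wy/x ∨ wy/x = wy/x
wxy ∨ w/x/y = wxy
wxy ∧ wx/y = wx/y
wy/x ∨ wx/y = wxy

wxy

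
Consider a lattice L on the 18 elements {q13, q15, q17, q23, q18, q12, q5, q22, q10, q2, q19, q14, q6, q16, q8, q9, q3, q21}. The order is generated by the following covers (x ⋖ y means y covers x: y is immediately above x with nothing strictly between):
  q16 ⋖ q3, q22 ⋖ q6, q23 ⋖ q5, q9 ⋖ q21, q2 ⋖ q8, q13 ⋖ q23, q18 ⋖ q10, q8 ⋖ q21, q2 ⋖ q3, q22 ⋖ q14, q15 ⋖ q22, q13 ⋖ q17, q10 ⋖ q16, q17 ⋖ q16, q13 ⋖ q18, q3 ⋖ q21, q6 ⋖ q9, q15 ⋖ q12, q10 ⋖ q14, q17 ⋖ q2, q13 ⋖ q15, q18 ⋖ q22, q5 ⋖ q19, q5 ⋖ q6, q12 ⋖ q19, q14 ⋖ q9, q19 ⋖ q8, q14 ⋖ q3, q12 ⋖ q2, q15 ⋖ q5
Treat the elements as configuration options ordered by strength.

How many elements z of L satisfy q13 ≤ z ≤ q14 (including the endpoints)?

6

The interval [q13, q14] = {q10, q13, q14, q15, q18, q22}, which has 6 elements.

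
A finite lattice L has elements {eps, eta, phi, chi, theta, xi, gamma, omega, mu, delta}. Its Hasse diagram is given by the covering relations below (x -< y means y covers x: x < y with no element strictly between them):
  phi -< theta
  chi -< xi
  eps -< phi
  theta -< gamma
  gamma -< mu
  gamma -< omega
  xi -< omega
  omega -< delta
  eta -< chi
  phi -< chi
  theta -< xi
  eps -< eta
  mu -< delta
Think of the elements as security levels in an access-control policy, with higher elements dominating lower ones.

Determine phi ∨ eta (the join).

Common upper bounds of {phi, eta}: chi, delta, omega, xi.
The least among these is chi.

chi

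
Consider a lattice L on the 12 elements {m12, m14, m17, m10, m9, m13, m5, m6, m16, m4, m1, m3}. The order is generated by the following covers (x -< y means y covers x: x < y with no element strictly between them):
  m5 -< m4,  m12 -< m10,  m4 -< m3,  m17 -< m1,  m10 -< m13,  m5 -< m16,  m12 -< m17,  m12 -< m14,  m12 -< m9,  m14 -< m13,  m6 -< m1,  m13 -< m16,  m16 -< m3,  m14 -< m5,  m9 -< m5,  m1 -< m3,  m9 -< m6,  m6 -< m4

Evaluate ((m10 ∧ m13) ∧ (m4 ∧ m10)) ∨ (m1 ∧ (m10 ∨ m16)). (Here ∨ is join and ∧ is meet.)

m10 ∧ m13 = m10
m4 ∧ m10 = m12
m10 ∧ m12 = m12
m10 ∨ m16 = m16
m1 ∧ m16 = m9
m12 ∨ m9 = m9

m9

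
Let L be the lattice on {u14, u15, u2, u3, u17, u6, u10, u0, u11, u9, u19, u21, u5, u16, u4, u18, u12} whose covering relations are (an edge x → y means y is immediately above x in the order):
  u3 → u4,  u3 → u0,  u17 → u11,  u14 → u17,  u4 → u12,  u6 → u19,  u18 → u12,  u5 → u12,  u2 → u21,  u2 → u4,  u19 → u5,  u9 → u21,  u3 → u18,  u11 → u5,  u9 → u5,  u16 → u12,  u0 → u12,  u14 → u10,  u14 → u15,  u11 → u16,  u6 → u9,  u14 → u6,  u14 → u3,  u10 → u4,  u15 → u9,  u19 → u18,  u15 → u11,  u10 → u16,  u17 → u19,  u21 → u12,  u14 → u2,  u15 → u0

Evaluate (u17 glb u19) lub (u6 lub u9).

u17 ∧ u19 = u17
u6 ∨ u9 = u9
u17 ∨ u9 = u5

u5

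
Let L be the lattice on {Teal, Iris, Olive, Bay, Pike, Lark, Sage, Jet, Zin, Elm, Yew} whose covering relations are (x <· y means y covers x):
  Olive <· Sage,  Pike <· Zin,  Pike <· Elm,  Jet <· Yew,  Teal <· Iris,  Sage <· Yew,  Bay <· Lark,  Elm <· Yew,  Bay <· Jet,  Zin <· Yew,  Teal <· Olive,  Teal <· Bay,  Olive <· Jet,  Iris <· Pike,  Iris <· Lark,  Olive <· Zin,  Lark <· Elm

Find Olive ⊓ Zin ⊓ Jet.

Common lower bounds of {Olive, Zin, Jet}: Olive, Teal.
The greatest among these is Olive.

Olive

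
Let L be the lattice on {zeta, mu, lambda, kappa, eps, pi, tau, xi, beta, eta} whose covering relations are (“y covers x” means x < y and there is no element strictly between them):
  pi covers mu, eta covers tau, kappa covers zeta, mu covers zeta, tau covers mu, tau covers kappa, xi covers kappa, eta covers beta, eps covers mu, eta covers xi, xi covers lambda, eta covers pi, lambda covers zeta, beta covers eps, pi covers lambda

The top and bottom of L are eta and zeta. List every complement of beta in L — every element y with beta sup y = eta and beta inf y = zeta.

kappa, lambda, xi

Need y with beta ∨ y = eta and beta ∧ y = zeta.
Checking each element gives: kappa, lambda, xi.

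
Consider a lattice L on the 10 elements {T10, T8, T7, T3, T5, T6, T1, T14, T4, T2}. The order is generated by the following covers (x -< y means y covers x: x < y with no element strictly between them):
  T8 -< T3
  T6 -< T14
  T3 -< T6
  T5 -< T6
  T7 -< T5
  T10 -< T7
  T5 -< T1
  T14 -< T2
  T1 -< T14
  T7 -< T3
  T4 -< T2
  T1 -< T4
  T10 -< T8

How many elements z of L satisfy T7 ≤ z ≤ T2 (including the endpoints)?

8

The interval [T7, T2] = {T1, T14, T2, T3, T4, T5, T6, T7}, which has 8 elements.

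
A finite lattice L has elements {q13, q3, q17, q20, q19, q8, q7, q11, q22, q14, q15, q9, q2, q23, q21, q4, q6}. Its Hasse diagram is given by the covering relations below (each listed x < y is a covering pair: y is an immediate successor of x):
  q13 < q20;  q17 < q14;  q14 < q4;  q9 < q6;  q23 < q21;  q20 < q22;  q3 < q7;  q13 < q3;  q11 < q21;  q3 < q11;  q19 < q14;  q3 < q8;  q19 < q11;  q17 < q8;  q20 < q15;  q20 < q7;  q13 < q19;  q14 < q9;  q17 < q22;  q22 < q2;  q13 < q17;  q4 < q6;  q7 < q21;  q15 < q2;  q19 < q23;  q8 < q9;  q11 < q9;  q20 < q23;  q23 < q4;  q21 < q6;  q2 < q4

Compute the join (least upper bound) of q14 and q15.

q4

Common upper bounds of {q14, q15}: q4, q6.
The least among these is q4.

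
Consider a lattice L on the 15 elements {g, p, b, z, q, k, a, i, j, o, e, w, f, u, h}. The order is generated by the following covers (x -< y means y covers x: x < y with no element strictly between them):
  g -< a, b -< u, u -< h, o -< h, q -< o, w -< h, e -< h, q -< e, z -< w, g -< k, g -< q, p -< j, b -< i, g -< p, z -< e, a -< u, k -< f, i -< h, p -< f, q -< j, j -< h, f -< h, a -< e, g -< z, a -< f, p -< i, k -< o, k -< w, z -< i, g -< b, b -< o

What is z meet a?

Common lower bounds of {z, a}: g.
The greatest among these is g.

g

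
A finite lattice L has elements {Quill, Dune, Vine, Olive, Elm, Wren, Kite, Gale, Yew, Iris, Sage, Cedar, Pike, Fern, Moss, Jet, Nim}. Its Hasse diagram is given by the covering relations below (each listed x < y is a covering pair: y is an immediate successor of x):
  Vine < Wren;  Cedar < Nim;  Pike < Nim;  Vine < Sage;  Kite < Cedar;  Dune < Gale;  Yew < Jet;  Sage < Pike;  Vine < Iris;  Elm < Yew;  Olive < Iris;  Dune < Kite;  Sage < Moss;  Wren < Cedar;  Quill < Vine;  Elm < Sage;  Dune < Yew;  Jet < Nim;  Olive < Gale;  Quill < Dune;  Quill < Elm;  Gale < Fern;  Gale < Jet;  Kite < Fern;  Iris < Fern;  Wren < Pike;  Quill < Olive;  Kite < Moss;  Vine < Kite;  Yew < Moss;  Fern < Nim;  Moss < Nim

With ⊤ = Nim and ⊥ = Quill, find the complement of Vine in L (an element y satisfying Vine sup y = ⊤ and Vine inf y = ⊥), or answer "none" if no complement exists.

Jet

Need y with Vine ∨ y = Nim and Vine ∧ y = Quill.
Checking each element gives: Jet.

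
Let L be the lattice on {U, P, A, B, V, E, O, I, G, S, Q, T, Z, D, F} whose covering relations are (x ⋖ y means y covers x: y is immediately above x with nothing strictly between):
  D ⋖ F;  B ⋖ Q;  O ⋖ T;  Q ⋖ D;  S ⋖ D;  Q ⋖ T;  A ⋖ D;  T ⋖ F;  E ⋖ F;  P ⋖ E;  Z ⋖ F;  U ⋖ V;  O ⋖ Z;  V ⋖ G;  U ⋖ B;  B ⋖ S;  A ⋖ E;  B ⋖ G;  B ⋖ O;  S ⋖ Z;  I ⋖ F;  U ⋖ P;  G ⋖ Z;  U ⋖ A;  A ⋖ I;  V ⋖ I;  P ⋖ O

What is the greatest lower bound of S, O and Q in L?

B

Common lower bounds of {S, O, Q}: B, U.
The greatest among these is B.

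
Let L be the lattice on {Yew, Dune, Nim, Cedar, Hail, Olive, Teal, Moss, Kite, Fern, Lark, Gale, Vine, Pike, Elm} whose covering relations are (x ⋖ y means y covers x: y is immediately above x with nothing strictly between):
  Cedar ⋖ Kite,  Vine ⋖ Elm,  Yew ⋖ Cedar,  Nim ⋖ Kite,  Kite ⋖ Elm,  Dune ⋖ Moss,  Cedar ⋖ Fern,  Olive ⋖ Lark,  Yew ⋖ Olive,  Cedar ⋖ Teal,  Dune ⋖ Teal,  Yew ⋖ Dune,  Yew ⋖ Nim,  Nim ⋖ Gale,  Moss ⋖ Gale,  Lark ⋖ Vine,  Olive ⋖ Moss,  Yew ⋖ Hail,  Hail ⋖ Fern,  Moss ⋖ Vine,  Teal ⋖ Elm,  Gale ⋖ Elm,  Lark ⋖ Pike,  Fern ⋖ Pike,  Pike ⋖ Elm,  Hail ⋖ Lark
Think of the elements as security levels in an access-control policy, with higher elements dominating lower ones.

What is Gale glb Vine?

Moss

Common lower bounds of {Gale, Vine}: Dune, Moss, Olive, Yew.
The greatest among these is Moss.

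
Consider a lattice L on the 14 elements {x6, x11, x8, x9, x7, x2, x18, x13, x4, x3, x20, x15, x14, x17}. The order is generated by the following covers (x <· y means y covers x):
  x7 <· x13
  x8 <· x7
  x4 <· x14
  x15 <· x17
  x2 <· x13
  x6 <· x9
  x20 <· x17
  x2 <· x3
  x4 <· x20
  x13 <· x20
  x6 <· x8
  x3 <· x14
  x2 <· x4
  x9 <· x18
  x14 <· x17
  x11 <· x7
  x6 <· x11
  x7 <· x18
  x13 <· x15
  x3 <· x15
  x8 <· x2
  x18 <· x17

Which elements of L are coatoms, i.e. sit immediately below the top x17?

x14, x15, x18, x20

The coatoms are exactly the elements covered by x17: x14, x15, x18, x20.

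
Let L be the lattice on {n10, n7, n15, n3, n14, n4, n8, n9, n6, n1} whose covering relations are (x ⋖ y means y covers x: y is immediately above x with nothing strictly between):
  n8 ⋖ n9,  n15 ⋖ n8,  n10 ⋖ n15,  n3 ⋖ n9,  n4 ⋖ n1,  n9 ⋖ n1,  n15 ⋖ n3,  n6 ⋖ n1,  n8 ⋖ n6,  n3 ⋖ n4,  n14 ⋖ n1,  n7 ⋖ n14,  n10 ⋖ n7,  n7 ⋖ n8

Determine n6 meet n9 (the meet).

Common lower bounds of {n6, n9}: n10, n15, n7, n8.
The greatest among these is n8.

n8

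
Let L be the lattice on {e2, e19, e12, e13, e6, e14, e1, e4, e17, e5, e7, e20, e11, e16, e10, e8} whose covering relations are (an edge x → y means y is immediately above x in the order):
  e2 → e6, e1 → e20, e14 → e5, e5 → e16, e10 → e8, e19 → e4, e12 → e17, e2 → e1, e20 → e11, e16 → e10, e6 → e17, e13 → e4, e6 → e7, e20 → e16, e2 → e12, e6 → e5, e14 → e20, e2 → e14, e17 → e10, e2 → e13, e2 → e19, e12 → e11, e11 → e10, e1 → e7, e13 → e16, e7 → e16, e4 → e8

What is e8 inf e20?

Common lower bounds of {e8, e20}: e1, e14, e2, e20.
The greatest among these is e20.

e20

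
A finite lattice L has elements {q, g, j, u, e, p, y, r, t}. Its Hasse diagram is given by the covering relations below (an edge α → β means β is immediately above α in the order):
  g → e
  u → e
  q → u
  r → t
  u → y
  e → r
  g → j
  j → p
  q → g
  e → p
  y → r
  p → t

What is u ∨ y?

y

Common upper bounds of {u, y}: r, t, y.
The least among these is y.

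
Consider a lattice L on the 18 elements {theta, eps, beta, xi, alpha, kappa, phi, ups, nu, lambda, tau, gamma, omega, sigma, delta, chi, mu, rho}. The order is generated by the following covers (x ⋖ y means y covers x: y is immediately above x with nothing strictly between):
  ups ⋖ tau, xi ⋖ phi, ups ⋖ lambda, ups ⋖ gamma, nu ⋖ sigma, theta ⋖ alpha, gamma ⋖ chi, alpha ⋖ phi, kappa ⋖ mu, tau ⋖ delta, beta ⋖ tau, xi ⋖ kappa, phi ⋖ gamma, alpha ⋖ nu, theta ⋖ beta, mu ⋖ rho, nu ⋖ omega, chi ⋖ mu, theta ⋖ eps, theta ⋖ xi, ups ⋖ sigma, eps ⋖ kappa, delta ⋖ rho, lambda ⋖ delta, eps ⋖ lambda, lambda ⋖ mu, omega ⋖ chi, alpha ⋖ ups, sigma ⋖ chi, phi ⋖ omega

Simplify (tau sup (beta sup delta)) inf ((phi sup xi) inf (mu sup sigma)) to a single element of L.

beta ∨ delta = delta
tau ∨ delta = delta
phi ∨ xi = phi
mu ∨ sigma = mu
phi ∧ mu = phi
delta ∧ phi = alpha

alpha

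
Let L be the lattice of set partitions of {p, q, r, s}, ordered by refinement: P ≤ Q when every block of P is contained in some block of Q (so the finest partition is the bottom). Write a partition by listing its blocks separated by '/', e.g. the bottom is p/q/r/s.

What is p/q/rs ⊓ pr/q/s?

Common lower bounds of {p/q/rs, pr/q/s}: p/q/r/s.
The greatest among these is p/q/r/s.

p/q/r/s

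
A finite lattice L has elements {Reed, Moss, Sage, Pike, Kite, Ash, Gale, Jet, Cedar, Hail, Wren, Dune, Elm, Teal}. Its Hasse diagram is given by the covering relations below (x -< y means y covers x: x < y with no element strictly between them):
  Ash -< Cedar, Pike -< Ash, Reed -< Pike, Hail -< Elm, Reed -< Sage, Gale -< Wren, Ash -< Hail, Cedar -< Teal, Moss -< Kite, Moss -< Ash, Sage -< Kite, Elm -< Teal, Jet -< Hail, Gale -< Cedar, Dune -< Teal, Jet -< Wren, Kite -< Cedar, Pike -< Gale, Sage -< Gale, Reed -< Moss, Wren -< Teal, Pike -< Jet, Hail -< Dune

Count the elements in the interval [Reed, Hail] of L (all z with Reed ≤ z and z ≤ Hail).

The interval [Reed, Hail] = {Ash, Hail, Jet, Moss, Pike, Reed}, which has 6 elements.

6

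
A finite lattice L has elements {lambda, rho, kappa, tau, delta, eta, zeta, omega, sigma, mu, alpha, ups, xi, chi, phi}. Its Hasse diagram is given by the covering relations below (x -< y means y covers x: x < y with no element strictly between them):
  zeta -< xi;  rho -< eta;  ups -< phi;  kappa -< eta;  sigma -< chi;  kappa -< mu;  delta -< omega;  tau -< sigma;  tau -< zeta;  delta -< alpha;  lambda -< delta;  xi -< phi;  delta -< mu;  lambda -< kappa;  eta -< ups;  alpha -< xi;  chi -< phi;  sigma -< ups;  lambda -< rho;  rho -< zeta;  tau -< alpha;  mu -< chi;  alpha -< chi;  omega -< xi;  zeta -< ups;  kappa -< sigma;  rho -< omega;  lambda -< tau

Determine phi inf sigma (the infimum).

Common lower bounds of {phi, sigma}: kappa, lambda, sigma, tau.
The greatest among these is sigma.

sigma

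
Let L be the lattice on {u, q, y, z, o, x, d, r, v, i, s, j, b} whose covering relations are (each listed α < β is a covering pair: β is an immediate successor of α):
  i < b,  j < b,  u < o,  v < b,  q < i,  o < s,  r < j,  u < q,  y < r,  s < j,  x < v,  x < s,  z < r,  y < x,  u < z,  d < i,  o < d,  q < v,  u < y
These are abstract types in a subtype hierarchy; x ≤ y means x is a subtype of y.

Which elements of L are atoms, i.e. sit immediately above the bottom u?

o, q, y, z

The atoms are exactly the elements that cover u: o, q, y, z.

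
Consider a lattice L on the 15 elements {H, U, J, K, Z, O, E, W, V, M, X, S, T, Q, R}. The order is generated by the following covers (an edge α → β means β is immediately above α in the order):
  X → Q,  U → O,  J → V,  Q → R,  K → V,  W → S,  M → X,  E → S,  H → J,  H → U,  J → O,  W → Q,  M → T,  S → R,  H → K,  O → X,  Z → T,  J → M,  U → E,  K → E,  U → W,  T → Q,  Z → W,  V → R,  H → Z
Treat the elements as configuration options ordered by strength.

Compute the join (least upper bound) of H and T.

Common upper bounds of {H, T}: Q, R, T.
The least among these is T.

T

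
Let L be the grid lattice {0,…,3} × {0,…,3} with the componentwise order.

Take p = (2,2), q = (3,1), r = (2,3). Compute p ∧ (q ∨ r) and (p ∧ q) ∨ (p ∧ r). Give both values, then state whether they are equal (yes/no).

q ∨ r = (3,3), so p ∧ (q ∨ r) = (2,2) ∧ (3,3) = (2,2).
p ∧ q = (2,1) and p ∧ r = (2,2), so (p ∧ q) ∨ (p ∧ r) = (2,1) ∨ (2,2) = (2,2).
Equal: yes.

(2,2); (2,2); yes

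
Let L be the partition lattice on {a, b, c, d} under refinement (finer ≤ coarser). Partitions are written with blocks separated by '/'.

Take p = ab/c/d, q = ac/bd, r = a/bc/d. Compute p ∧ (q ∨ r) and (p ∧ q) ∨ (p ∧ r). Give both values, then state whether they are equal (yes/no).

ab/c/d; a/b/c/d; no

q ∨ r = abcd, so p ∧ (q ∨ r) = ab/c/d ∧ abcd = ab/c/d.
p ∧ q = a/b/c/d and p ∧ r = a/b/c/d, so (p ∧ q) ∨ (p ∧ r) = a/b/c/d ∨ a/b/c/d = a/b/c/d.
Equal: no.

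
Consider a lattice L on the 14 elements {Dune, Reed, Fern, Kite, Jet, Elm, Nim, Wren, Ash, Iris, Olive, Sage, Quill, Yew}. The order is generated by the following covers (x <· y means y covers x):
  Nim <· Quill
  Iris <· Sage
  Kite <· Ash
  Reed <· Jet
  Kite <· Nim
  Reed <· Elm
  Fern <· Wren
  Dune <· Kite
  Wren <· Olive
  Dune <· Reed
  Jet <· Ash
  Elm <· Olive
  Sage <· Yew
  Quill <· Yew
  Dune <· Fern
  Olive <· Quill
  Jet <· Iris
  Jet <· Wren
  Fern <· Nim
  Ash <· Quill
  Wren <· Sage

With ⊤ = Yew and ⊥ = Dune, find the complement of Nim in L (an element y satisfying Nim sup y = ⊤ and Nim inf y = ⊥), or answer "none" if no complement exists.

Need y with Nim ∨ y = Yew and Nim ∧ y = Dune.
Checking each element gives: Iris.

Iris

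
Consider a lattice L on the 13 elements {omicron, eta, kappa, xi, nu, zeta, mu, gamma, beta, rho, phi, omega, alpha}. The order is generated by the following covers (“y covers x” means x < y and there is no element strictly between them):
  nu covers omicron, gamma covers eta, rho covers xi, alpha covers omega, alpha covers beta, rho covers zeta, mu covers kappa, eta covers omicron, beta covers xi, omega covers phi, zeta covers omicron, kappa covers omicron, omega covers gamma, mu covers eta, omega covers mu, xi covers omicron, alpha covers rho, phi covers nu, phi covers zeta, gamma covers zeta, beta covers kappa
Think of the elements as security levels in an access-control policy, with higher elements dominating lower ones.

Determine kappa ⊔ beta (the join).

beta

Common upper bounds of {kappa, beta}: alpha, beta.
The least among these is beta.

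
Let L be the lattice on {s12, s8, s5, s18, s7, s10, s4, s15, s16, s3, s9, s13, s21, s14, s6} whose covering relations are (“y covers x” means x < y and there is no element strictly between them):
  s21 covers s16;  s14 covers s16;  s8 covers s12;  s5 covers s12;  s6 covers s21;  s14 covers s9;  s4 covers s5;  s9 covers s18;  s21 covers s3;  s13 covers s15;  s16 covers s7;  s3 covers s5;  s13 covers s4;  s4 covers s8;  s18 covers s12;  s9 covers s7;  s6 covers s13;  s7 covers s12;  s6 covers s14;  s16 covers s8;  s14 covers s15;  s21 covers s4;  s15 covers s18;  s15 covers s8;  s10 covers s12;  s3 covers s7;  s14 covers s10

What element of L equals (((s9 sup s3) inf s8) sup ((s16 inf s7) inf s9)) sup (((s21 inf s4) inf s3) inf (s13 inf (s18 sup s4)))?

s9 ∨ s3 = s6
s6 ∧ s8 = s8
s16 ∧ s7 = s7
s7 ∧ s9 = s7
s8 ∨ s7 = s16
s21 ∧ s4 = s4
s4 ∧ s3 = s5
s18 ∨ s4 = s13
s13 ∧ s13 = s13
s5 ∧ s13 = s5
s16 ∨ s5 = s21

s21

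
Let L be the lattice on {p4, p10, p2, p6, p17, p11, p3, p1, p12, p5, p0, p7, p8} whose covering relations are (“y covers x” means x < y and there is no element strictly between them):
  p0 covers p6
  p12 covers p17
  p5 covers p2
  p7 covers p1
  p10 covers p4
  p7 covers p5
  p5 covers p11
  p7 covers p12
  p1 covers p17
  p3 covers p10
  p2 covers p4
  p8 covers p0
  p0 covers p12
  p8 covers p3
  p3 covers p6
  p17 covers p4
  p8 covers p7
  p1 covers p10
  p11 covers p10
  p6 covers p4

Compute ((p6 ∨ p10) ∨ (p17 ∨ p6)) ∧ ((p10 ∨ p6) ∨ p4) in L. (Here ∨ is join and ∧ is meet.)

p3

p6 ∨ p10 = p3
p17 ∨ p6 = p0
p3 ∨ p0 = p8
p10 ∨ p6 = p3
p3 ∨ p4 = p3
p8 ∧ p3 = p3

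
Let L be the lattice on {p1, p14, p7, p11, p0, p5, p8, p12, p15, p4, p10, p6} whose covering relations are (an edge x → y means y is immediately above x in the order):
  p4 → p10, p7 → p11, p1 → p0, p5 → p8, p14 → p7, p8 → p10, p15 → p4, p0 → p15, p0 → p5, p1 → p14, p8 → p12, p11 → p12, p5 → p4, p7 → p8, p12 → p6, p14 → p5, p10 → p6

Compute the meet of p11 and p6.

Common lower bounds of {p11, p6}: p1, p11, p14, p7.
The greatest among these is p11.

p11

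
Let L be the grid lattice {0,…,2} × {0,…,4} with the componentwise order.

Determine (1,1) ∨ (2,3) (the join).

In a product of chains, the join is componentwise max, giving (2,3).

(2,3)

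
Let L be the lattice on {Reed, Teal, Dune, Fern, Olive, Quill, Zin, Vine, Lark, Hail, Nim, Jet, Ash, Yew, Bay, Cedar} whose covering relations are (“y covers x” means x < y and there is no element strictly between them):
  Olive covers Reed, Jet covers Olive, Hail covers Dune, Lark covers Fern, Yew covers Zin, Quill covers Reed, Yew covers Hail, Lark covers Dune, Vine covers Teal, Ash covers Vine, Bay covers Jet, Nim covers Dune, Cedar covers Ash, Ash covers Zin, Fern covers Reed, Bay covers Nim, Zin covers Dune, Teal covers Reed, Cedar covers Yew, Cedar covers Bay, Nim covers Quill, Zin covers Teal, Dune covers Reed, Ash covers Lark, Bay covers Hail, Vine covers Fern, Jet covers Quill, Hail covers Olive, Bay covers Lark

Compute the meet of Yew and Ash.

Common lower bounds of {Yew, Ash}: Dune, Reed, Teal, Zin.
The greatest among these is Zin.

Zin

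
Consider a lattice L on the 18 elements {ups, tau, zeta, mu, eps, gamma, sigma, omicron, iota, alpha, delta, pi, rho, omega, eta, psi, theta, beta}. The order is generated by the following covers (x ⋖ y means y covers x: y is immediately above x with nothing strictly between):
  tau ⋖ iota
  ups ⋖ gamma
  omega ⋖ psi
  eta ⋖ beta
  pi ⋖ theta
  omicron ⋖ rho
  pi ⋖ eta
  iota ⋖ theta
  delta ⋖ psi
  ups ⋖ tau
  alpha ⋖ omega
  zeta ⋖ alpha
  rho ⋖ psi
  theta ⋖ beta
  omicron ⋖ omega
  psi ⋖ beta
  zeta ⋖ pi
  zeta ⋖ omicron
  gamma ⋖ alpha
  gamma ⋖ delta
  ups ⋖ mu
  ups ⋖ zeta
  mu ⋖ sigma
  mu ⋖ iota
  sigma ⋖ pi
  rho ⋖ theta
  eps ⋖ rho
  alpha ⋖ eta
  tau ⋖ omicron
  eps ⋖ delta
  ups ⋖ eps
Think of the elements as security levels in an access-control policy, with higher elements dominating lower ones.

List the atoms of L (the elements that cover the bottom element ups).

The atoms are exactly the elements that cover ups: eps, gamma, mu, tau, zeta.

eps, gamma, mu, tau, zeta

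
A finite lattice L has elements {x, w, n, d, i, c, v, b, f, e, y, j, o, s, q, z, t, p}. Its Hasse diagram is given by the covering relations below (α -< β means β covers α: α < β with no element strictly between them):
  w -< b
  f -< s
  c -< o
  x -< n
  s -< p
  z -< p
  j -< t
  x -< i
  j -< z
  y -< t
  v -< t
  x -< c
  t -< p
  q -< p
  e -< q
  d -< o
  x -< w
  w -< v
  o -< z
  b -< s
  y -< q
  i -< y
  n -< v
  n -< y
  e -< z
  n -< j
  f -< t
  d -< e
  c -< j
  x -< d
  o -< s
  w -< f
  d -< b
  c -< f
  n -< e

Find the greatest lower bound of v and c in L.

Common lower bounds of {v, c}: x.
The greatest among these is x.

x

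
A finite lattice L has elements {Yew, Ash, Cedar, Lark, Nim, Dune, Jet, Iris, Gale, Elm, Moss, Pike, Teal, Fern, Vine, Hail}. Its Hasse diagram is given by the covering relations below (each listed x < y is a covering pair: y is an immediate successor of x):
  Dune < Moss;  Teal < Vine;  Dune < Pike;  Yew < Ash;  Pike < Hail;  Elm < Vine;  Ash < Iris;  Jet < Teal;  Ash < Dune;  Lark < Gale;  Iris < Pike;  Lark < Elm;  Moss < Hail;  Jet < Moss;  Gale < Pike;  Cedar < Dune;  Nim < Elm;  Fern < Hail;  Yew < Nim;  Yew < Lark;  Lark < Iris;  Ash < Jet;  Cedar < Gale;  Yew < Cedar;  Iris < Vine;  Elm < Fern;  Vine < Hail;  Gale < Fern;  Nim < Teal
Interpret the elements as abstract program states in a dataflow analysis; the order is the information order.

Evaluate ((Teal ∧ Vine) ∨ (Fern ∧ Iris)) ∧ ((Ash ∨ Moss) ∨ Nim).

Vine

Teal ∧ Vine = Teal
Fern ∧ Iris = Lark
Teal ∨ Lark = Vine
Ash ∨ Moss = Moss
Moss ∨ Nim = Hail
Vine ∧ Hail = Vine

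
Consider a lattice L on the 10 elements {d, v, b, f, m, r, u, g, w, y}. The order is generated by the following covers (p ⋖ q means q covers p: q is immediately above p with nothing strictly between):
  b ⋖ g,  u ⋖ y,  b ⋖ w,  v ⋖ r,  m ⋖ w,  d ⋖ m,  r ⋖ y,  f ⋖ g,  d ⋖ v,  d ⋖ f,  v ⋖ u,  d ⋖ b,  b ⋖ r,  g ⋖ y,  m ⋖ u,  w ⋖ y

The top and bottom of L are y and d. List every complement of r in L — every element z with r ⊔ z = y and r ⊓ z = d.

Need z with r ∨ z = y and r ∧ z = d.
Checking each element gives: f, m.

f, m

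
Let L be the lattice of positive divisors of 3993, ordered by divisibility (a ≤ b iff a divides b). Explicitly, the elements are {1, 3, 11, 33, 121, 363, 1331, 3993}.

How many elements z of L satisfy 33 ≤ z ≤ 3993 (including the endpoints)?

The interval [33, 3993] = {33, 363, 3993}, which has 3 elements.

3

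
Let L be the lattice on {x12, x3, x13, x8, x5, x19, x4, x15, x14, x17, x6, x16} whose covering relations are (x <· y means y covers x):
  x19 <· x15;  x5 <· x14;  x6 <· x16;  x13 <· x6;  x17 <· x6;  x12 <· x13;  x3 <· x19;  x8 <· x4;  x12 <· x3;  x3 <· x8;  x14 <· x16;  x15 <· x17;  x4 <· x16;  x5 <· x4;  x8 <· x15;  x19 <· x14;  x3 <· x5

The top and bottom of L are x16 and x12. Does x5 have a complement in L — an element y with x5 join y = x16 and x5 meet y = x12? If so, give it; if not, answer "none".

x13

Need y with x5 ∨ y = x16 and x5 ∧ y = x12.
Checking each element gives: x13.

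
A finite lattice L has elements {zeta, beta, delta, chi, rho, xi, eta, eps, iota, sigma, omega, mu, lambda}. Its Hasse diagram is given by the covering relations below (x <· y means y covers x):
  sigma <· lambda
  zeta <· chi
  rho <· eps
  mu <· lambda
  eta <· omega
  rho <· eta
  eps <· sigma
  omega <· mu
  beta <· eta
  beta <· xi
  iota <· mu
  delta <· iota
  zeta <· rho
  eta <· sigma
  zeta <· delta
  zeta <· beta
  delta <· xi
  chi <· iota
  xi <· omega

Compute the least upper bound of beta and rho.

Common upper bounds of {beta, rho}: eta, lambda, mu, omega, sigma.
The least among these is eta.

eta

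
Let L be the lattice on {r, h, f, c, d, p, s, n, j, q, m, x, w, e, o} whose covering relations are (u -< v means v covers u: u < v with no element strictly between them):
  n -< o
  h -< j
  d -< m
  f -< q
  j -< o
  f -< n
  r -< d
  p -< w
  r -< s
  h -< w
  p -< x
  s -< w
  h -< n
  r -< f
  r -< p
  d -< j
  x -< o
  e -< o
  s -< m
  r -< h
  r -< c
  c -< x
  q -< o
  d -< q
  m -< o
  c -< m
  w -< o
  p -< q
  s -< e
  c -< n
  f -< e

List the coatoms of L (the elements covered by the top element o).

The coatoms are exactly the elements covered by o: e, j, m, n, q, w, x.

e, j, m, n, q, w, x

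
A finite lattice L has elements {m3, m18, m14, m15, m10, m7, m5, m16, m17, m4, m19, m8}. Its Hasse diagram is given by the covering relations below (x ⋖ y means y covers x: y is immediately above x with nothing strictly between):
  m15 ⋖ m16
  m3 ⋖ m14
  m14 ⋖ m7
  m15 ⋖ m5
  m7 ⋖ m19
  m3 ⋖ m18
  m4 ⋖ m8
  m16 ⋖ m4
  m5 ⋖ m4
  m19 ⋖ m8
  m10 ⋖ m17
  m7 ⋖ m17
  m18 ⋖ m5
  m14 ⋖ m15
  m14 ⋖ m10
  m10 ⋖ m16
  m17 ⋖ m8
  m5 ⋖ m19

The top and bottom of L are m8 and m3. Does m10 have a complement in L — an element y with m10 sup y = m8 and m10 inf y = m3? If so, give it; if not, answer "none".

none

For every candidate y, either m10 ∨ y ≠ m8 or m10 ∧ y ≠ m3; no complement exists.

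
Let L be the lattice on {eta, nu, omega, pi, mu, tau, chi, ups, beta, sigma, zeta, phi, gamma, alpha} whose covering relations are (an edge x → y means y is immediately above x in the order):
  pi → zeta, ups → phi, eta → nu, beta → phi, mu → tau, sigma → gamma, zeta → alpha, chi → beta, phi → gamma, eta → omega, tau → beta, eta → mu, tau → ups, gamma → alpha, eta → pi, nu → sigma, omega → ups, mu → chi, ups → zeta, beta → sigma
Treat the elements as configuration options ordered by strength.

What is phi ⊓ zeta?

Common lower bounds of {phi, zeta}: eta, mu, omega, tau, ups.
The greatest among these is ups.

ups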